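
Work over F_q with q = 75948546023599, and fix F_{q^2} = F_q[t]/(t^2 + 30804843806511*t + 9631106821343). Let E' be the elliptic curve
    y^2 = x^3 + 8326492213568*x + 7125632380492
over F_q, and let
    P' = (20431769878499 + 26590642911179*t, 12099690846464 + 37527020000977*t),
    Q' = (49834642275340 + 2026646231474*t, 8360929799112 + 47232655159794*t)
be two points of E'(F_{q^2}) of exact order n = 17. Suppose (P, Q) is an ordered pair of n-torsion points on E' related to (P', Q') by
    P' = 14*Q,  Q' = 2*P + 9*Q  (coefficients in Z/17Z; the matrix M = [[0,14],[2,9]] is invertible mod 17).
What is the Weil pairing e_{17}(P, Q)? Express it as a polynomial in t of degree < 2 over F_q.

55757141388598 + 66279116180878*t

The 17-Weil pairing on E[17] over F_{75948546023599} is alternating-bilinear: e_{17}(P',Q') = e_{17}(P,Q)^det(M).
det M = 0*9 - 14*2 = -28 = 6 (mod 17); 6^{-1} = 3 (mod 17).
Run Miller on y^2=x^3+8326492213568*x+7125632380492 over F_{75948546023599}: ladder 10001 (5 bits); e = f_P(D_Q)/f_Q(D_P).
So e_{17}(P',Q') = 25245134281170 + 23447424499329*t.
Finally e_{17}(P,Q) = 55757141388598 + 66279116180878*t.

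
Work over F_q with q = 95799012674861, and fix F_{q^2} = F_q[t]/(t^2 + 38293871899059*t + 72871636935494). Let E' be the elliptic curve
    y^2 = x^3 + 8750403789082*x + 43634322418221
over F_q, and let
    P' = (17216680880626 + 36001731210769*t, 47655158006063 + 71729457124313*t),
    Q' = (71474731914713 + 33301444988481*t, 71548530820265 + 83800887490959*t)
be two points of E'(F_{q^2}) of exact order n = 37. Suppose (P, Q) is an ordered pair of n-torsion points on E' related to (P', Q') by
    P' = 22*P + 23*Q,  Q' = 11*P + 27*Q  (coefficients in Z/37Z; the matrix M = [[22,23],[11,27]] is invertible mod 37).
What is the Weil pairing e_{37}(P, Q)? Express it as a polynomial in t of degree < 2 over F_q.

11677300061976 + 52061989031468*t

Since e_{37}(P,P)=e_{37}(Q,Q)=1 and e_{37}(Q,P)=e_{37}(P,Q)^{-1}, expanding e_{37}(22*P + 23*Q,11*P + 27*Q) leaves e(P,Q)^det(M).
det M = 22*27 - 23*11 = 341 = 8 (mod 37); 8^{-1} = 14 (mod 37).
Double-and-add over 100101: 6-1 doublings, 3-1 additions; each step l_{T,T}/v_{2T} or l_{T,P'}/v at Q'+S for random S.
e_{37}(P',Q') = 36923557226934 + 8623964712958*t.
Hence e(P,Q) = 11677300061976 + 52061989031468*t in F_{95799012674861^2}^*.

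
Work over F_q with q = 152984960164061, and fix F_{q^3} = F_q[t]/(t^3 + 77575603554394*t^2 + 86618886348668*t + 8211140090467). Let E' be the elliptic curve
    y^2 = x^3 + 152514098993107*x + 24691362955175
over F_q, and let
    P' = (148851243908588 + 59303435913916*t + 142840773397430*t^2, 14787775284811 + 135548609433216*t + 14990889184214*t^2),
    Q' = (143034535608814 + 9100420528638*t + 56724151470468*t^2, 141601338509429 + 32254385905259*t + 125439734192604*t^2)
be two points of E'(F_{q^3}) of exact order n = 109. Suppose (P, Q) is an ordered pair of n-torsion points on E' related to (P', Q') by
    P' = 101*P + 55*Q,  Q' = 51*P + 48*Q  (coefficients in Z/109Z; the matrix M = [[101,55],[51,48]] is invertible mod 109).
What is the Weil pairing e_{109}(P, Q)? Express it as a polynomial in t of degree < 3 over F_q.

134804765274188 + 98524265709432*t + 76490569097708*t^2

Alternating bilinearity on E[109] (values in mu_{109} in F_{152984960164061^3}) gives e(P',Q') = e(P,Q)^det(M).
So e_{109}(P,Q) = e_{109}(P',Q')^{35}, since 81*35 = 1 mod 109.
Build f_{109,P'} and f_{109,Q'} via the 7-bit ladder of 109=1101101_2; evaluate at shifted divisors; quotient in F_{152984960164061^3}.
The quotient is 146555110399004 + 21887305138905*t + 2281036158319*t^2.
(146555110399004 + 21887305138905*t + 2281036158319*t^2)^{35} mod (152984960164061,f) = 134804765274188 + 98524265709432*t + 76490569097708*t^2.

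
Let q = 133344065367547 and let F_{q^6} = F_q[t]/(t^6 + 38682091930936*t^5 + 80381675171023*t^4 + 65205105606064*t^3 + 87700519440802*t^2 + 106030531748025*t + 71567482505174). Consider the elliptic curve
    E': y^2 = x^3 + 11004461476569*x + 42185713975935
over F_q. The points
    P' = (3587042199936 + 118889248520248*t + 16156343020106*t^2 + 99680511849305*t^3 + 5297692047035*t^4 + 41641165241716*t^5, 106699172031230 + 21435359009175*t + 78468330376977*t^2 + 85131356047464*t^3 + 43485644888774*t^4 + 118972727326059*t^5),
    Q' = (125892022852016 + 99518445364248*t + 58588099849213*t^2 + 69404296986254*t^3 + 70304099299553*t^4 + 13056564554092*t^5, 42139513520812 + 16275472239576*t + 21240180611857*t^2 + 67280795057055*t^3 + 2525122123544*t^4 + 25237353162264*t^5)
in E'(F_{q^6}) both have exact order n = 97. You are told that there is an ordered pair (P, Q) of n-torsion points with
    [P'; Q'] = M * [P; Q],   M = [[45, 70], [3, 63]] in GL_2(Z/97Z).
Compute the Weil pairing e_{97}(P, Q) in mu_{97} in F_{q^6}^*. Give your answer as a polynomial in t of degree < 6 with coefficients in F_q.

Alternating bilinearity on E[97] (values in mu_{97} in F_{133344065367547^6}) gives e(P',Q') = e(P,Q)^det(M).
det M = 45*63 - 70*3 = 2625 = 6 (mod 97); 6^{-1} = 81 (mod 97).
Build f_{97,P'} and f_{97,Q'} via the 7-bit ladder of 97=1100001_2; evaluate at shifted divisors; quotient in F_{133344065367547^6}.
The quotient is 32618789658365 + 88137850712691*t + 31028260475011*t^2 + 130150225974520*t^3 + 3875598920693*t^4 + 52982971757853*t^5.
Raise to 81: e(P,Q) = 132518078950768 + 132118823487390*t + 117029066494204*t^2 + 13704726754576*t^3 + 39454083044652*t^4 + 116123674955809*t^5 in mu_{97}.

132518078950768 + 132118823487390*t + 117029066494204*t^2 + 13704726754576*t^3 + 39454083044652*t^4 + 116123674955809*t^5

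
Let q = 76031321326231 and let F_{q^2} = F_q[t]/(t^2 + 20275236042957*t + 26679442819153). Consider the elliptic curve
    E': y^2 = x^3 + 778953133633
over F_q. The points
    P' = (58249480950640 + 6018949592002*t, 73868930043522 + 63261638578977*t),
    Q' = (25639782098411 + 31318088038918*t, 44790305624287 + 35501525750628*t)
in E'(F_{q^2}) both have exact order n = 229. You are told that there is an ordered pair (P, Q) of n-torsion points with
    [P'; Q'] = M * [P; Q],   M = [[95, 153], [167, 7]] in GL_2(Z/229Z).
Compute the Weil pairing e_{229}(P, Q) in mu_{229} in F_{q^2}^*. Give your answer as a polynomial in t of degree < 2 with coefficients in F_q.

The 229-Weil pairing on E[229] over F_{76031321326231} is alternating-bilinear: e_{229}(P',Q') = e_{229}(P,Q)^det(M).
Inverting 75 mod 229: 171. Thus e_{229}(P,Q) = e(P',Q')^{171}.
Double-and-add over 11100101: 8-1 doublings, 5-1 additions; each step l_{T,T}/v_{2T} or l_{T,P'}/v at Q'+S for random S.
So e_{229}(P',Q') = 17727447845416 + 55709946841533*t.
Hence e(P,Q) = 23859763213937 + 60441835279940*t in F_{76031321326231^2}^*.

23859763213937 + 60441835279940*t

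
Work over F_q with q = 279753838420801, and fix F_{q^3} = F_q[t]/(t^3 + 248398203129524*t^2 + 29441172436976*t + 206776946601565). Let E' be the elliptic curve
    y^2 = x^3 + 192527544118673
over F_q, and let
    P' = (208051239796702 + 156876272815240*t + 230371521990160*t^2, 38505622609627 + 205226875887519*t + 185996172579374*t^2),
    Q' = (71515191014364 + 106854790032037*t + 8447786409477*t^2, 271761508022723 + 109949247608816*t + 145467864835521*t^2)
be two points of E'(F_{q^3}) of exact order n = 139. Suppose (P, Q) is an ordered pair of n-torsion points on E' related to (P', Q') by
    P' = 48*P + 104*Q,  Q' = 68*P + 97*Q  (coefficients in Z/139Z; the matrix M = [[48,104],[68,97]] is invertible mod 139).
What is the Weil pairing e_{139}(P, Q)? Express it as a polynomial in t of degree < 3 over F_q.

18845405104503 + 163344765300419*t + 175295872585065*t^2

Since e_{139}(P,P)=e_{139}(Q,Q)=1 and e_{139}(Q,P)=e_{139}(P,Q)^{-1}, expanding e_{139}(48*P + 104*Q,68*P + 97*Q) leaves e(P,Q)^det(M).
det(M) mod 139 = 86; its inverse in (Z/139)^* is 118 (check: 86*118 mod 139 = 1).
Build f_{139,P'} and f_{139,Q'} via the 8-bit ladder of 139=10001011_2; evaluate at shifted divisors; quotient in F_{279753838420801^3}.
So e_{139}(P',Q') = 259264146771063 + 239280753399217*t + 66128303904699*t^2.
(259264146771063 + 239280753399217*t + 66128303904699*t^2)^{118} mod (279753838420801,f) = 18845405104503 + 163344765300419*t + 175295872585065*t^2.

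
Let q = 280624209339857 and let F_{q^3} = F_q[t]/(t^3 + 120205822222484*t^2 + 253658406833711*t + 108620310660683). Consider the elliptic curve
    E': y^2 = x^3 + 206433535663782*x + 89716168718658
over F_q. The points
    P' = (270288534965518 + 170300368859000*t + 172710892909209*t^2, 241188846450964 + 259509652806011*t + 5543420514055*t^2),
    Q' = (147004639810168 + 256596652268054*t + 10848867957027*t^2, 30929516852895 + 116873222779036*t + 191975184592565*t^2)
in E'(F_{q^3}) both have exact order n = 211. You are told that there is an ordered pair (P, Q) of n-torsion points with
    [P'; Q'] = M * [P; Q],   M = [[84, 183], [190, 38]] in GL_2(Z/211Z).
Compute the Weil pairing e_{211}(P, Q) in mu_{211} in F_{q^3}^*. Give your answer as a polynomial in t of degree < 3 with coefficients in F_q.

143405814293227 + 144137441295583*t + 139422965620900*t^2

e_{211} is bilinear + alternating on E[211], so e_{211}(84*P + 183*Q, 190*P + 38*Q) = e_{211}(P,Q)^(84*38-183*190).
Inverting 72 mod 211: 85. Thus e_{211}(P,Q) = e(P',Q')^{85}.
Double-and-add over 11010011: 8-1 doublings, 5-1 additions; each step l_{T,T}/v_{2T} or l_{T,P'}/v at Q'+S for random S.
e_{211}(P',Q') = 245423305953022 + 102821088742108*t + 255566500183535*t^2.
Thus e_{211}(P,Q) = 143405814293227 + 144137441295583*t + 139422965620900*t^2.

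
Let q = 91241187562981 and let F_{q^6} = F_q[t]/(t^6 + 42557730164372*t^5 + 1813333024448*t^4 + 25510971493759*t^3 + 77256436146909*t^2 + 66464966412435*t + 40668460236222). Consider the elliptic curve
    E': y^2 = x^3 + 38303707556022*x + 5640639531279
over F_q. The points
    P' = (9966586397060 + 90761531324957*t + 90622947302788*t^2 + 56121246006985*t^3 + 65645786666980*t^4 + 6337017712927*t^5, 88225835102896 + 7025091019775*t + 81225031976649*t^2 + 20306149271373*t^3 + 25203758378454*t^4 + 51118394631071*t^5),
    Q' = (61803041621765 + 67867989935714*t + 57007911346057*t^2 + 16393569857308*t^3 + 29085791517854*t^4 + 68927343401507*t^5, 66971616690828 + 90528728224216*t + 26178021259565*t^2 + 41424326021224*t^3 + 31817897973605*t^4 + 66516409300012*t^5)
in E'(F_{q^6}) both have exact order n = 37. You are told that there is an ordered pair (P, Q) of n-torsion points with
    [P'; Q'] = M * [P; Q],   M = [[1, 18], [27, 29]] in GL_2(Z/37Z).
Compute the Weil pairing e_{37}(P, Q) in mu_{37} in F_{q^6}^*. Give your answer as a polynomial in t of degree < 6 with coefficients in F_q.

Since e_{37}(P,P)=e_{37}(Q,Q)=1 and e_{37}(Q,P)=e_{37}(P,Q)^{-1}, expanding e_{37}(1*P + 18*Q,27*P + 29*Q) leaves e(P,Q)^det(M).
det M = 1*29 - 18*27 = -457 = 24 (mod 37); 24^{-1} = 17 (mod 37).
n = 37 = (100101)_2 (6 bits, wt 3); accumulate f_{37,P'}(Q'+S)/f_{37,P'}(S) along the 5-step ladder.
The quotient is 53019756428383 + 28519964860444*t + 4871096264813*t^2 + 89867698855356*t^3 + 60401949867191*t^4 + 19809080964549*t^5.
Hence e(P,Q) = 60307794417304 + 15396212792154*t + 25139065082567*t^2 + 27171070881599*t^3 + 83753423165078*t^4 + 54031811213447*t^5 in F_{91241187562981^6}^*.

60307794417304 + 15396212792154*t + 25139065082567*t^2 + 27171070881599*t^3 + 83753423165078*t^4 + 54031811213447*t^5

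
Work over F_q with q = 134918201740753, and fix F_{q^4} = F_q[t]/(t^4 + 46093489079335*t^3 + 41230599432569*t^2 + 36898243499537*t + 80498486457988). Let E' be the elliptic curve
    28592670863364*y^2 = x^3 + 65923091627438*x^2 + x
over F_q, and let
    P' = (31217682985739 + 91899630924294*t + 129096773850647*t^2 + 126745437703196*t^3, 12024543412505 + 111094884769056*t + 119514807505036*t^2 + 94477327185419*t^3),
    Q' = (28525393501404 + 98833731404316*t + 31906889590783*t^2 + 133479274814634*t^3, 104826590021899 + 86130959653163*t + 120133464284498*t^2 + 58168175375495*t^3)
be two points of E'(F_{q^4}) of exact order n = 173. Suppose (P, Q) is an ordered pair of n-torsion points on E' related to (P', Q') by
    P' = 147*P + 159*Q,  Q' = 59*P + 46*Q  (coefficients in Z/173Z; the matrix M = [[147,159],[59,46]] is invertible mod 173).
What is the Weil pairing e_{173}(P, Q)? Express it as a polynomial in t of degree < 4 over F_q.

Under M = [[147,159],[59,46]] in GL_2(Z/173), e_{173}(P',Q') = e_{173}(P,Q)^(147*46-159*59 mod 173).
Hence e(P,Q) = e(P',Q')^{36} where 36 = 149^{-1} mod 173.
(x,y)|->(7519376338492x+103015955677567,7519376338492y) sends E' to y^2=x^3+104191445766535*x+80489139953918.
Double-and-add over 10101101: 8-1 doublings, 5-1 additions; each step l_{T,T}/v_{2T} or l_{T,P'}/v at Q'+S for random S.
e_{173}(P',Q') = 10733966222754 + 120196450474150*t + 99795746295124*t^2 + 23960960470446*t^3.
Finally e_{173}(P,Q) = 63237309382418 + 49583712146406*t + 31894262870469*t^2 + 64262550679898*t^3.

63237309382418 + 49583712146406*t + 31894262870469*t^2 + 64262550679898*t^3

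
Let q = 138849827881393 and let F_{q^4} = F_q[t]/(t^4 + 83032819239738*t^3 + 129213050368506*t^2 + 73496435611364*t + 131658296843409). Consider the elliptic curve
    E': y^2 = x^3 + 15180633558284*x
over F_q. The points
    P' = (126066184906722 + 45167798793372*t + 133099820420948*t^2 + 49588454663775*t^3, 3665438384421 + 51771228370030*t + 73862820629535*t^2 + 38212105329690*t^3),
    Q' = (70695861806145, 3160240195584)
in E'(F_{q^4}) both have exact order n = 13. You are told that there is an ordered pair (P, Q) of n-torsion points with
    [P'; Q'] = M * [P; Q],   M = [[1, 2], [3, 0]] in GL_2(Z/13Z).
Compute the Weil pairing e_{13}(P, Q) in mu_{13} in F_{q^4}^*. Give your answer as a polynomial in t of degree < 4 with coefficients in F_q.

72831881003670 + 133335120572599*t + 96792933582401*t^2 + 71854280459445*t^3

The 13-Weil pairing on E[13] over F_{138849827881393} is alternating-bilinear: e_{13}(P',Q') = e_{13}(P,Q)^det(M).
1*0 - 2*3 = -6; reduced mod 13: det = 7, inverse 2.
Build f_{13,P'} and f_{13,Q'} via the 4-bit ladder of 13=1101_2; evaluate at shifted divisors; quotient in F_{138849827881393^4}.
So e_{13}(P',Q') = 34376208403205 + 18292883241296*t + 55604342757417*t^2 + 111703171200803*t^3.
Raise to 2: e(P,Q) = 72831881003670 + 133335120572599*t + 96792933582401*t^2 + 71854280459445*t^3 in mu_{13}.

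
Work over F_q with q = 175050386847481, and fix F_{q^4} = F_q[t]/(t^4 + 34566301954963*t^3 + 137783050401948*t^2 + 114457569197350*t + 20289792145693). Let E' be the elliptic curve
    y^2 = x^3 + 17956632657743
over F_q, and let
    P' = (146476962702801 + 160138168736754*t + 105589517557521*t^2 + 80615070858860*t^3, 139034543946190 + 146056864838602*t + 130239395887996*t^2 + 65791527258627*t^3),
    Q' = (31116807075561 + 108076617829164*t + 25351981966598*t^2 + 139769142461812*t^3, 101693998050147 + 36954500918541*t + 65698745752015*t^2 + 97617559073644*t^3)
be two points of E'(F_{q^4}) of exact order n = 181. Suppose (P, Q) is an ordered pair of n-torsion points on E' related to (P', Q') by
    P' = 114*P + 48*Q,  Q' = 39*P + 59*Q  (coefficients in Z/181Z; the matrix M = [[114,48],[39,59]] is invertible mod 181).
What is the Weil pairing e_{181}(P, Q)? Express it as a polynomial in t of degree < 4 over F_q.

85137326365659 + 167150239043954*t + 153340397134729*t^2 + 46178899888600*t^3

e_{181}(aP+bQ,cP+dQ) = e_{181}(P,Q)^(ad-bc); with (a,b,c,d)=(114,48,39,59) this gives the det-181 law.
det(M) mod 181 = 148; its inverse in (Z/181)^* is 170 (check: 148*170 mod 181 = 1).
Build f_{181,P'} and f_{181,Q'} via the 8-bit ladder of 181=10110101_2; evaluate at shifted divisors; quotient in F_{175050386847481^4}.
The quotient is 126624006041638 + 40267610280291*t + 45575735243395*t^2 + 28648675490785*t^3.
Finally e_{181}(P,Q) = 85137326365659 + 167150239043954*t + 153340397134729*t^2 + 46178899888600*t^3.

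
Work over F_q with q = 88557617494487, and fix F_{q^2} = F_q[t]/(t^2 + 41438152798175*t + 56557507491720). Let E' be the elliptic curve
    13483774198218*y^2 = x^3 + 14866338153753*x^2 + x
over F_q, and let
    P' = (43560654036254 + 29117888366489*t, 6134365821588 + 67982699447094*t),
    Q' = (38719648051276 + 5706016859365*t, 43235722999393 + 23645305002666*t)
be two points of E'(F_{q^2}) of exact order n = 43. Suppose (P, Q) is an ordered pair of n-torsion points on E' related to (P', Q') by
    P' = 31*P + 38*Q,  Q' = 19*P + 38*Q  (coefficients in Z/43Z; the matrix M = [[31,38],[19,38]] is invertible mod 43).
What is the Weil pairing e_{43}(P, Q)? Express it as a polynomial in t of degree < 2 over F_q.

e_{43}(aP+bQ,cP+dQ) = e_{43}(P,Q)^(ad-bc); with (a,b,c,d)=(31,38,19,38) this gives the det-43 law.
det M = 31*38 - 38*19 = 456 = 26 (mod 43); 26^{-1} = 5 (mod 43).
Set x_W=14308121819086*u+50392934555632, y_W=14308121819086*v; then E': y_W^2=x_W^3+9581216625330*x_W+78371910841302.
Double-and-add over 101011: 6-1 doublings, 4-1 additions; each step l_{T,T}/v_{2T} or l_{T,P'}/v at Q'+S for random S.
f_P(D_Q)/f_Q(D_P) = 26527730222008 + 43935277281478*t.
Thus e_{43}(P,Q) = 50520573145664 + 68687275678265*t.

50520573145664 + 68687275678265*t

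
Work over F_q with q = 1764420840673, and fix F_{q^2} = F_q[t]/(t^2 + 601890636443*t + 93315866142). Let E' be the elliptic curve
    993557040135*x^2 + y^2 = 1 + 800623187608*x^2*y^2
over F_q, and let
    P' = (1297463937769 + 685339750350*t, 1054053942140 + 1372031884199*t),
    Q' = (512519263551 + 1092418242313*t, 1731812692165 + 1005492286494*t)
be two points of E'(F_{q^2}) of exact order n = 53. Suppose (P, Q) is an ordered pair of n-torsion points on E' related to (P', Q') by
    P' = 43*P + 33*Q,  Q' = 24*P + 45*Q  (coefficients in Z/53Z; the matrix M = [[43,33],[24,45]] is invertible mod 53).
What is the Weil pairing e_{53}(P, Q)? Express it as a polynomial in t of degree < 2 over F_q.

1111675535686 + 62468768827*t

Since e_{53}(P,P)=e_{53}(Q,Q)=1 and e_{53}(Q,P)=e_{53}(P,Q)^{-1}, expanding e_{53}(43*P + 33*Q,24*P + 45*Q) leaves e(P,Q)^det(M).
43*45 - 33*24 = 1143; reduced mod 53: det = 30, inverse 23.
Edwards->Montgomery: u=(1+y)/(1-y), v=u/x -> 482654800859v^2=u^3+1695703198116u^2+u; then x_W=489338673300u+4959897845: y^2=x^3+148750556722*x+862308250164.
Run Miller on y^2=x^3+148750556722*x+862308250164 over F_{1764420840673}: ladder 110101 (6 bits); e = f_P(D_Q)/f_Q(D_P).
f_P(D_Q)/f_Q(D_P) = 443675549657 + 1017639683289*t.
Finally e_{53}(P,Q) = 1111675535686 + 62468768827*t.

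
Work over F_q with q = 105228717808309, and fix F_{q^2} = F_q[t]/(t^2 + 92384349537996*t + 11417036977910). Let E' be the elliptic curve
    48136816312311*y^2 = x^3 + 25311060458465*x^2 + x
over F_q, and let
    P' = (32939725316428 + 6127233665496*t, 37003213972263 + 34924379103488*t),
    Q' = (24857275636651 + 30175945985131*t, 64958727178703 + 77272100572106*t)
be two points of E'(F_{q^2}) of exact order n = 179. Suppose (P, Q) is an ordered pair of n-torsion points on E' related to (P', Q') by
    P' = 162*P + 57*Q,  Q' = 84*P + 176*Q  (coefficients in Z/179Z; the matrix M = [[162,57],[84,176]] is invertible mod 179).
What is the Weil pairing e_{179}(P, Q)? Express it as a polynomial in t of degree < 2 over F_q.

92384774977262 + 67118198526036*t

Under M = [[162,57],[84,176]] in GL_2(Z/179), e_{179}(P',Q') = e_{179}(P,Q)^(162*176-57*84 mod 179).
Inverting 96 mod 179: 69. Thus e_{179}(P,Q) = e(P',Q')^{69}.
(x,y)|->(23938558057799x+97197723511211,23938558057799y) sends E' to y^2=x^3+103252229306751*x+9518932425034.
Miller loop for e_{179} over F_{105228717808309^2}: bits of 179 = 10110011; 7 double steps + 4 add steps, l/v at each.
Result: e(P',Q') = 56165410654292 + 60642463925450*t.
Thus e_{179}(P,Q) = 92384774977262 + 67118198526036*t.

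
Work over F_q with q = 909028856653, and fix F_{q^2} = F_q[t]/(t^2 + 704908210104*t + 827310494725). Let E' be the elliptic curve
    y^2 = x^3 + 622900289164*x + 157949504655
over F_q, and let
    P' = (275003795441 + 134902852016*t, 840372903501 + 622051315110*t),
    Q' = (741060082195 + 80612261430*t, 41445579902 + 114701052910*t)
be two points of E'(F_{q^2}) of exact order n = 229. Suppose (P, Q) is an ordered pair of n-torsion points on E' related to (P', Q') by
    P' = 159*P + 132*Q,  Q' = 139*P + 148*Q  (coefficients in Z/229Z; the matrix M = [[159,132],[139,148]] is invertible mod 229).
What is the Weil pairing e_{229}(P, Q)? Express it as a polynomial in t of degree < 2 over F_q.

632299358290 + 774685671644*t

Alternating bilinearity on E[229] (values in mu_{229} in F_{909028856653^2}) gives e(P',Q') = e(P,Q)^det(M).
Hence e(P,Q) = e(P',Q')^{80} where 80 = 146^{-1} mod 229.
Double-and-add over 11100101: 8-1 doublings, 5-1 additions; each step l_{T,T}/v_{2T} or l_{T,P'}/v at Q'+S for random S.
So e_{229}(P',Q') = 361448222021 + 841310088857*t.
Hence e(P,Q) = 632299358290 + 774685671644*t in F_{909028856653^2}^*.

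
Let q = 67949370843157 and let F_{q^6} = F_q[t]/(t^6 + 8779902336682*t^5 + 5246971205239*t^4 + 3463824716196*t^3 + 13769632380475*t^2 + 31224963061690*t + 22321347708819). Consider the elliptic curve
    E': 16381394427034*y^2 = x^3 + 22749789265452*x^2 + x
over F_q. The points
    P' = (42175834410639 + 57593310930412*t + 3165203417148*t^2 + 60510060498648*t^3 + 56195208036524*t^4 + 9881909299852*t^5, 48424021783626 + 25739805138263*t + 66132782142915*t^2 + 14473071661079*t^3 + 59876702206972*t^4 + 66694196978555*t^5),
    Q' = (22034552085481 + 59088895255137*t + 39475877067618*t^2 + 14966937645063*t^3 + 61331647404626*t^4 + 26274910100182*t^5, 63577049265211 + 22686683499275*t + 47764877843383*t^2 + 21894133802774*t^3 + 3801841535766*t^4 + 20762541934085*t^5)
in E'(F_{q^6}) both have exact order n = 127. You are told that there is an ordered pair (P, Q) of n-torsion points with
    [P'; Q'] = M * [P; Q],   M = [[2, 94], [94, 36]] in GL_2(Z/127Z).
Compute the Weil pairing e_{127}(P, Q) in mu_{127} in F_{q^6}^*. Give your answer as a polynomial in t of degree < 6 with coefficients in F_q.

15672341293089 + 13182677510108*t + 52986875230900*t^2 + 57249061396284*t^3 + 30507776162302*t^4 + 50424028585077*t^5

e_{127} is bilinear + alternating on E[127], so e_{127}(2*P + 94*Q, 94*P + 36*Q) = e_{127}(P,Q)^(2*36-94*94).
det M = 2*36 - 94*94 = -8764 = 126 (mod 127); 126^{-1} = 126 (mod 127).
Undo Montgomery via alpha=31469250515976, beta=23920489863351: (a',b')=(56551086182980,40582986542648) over F_{67949370843157}.
7-bit Miller (1111111) on E'/F_{67949370843157} with a'=56551086182980, b'=40582986542648: accumulate tangent/chord ratios at Q'+S and P'+S'.
Miller gives e_{127}(P',Q') = 25738860618454 + 21753736857068*t + 65570838480296*t^2 + 57754430536051*t^3 + 12074371835291*t^4 + 5957611271975*t^5 in F_{67949370843157^6}.
(25738860618454 + 21753736857068*t + 65570838480296*t^2 + 57754430536051*t^3 + 12074371835291*t^4 + 5957611271975*t^5)^{126} mod (67949370843157,f) = 15672341293089 + 13182677510108*t + 52986875230900*t^2 + 57249061396284*t^3 + 30507776162302*t^4 + 50424028585077*t^5.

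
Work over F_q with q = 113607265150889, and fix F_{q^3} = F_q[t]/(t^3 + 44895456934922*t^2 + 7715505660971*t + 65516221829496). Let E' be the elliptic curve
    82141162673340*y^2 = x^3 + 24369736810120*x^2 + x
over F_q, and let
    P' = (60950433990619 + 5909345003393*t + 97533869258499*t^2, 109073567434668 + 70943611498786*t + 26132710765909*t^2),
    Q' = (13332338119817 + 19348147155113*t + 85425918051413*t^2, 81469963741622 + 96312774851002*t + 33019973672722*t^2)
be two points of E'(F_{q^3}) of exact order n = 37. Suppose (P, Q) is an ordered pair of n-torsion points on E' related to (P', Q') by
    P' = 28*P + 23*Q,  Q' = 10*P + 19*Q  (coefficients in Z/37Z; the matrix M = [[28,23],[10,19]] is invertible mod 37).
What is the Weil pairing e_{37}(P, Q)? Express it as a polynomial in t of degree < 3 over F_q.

Since e_{37}(P,P)=e_{37}(Q,Q)=1 and e_{37}(Q,P)=e_{37}(P,Q)^{-1}, expanding e_{37}(28*P + 23*Q,10*P + 19*Q) leaves e(P,Q)^det(M).
28*19 - 23*10 = 302; reduced mod 37: det = 6, inverse 31.
(x,y)|->(15343744491270x+62185195666119,15343744491270y) sends E' to y^2=x^3+12214217177325*x.
Run Miller on y^2=x^3+12214217177325*x over F_{113607265150889}: ladder 100101 (6 bits); e = f_P(D_Q)/f_Q(D_P).
Result: e(P',Q') = 66271367552870 + 48012536933800*t + 16620648262753*t^2.
e_{37}(P,Q) = (66271367552870 + 48012536933800*t + 16620648262753*t^2)^{31} = 90253253202275 + 52185125343843*t + 10310140451061*t^2.

90253253202275 + 52185125343843*t + 10310140451061*t^2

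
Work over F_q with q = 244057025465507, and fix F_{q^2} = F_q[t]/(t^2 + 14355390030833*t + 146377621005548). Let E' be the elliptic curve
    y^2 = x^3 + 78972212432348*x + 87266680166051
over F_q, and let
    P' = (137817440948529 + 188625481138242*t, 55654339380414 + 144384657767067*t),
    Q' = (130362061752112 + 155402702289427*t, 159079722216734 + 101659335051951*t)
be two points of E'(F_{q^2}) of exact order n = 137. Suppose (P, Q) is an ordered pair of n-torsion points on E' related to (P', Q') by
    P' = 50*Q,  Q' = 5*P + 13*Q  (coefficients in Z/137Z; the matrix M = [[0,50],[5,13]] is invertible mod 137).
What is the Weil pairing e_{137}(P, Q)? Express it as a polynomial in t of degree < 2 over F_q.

Under M = [[0,50],[5,13]] in GL_2(Z/137), e_{137}(P',Q') = e_{137}(P,Q)^(0*13-50*5 mod 137).
det M = 0*13 - 50*5 = -250 = 24 (mod 137); 24^{-1} = 40 (mod 137).
8-bit Miller (10001001) on E'/F_{244057025465507} with a'=78972212432348, b'=87266680166051: accumulate tangent/chord ratios at Q'+S and P'+S'.
e_{137}(P',Q') = 239172257986740 + 164713180745149*t.
Finally e_{137}(P,Q) = 167707439757082 + 166313586669565*t.

167707439757082 + 166313586669565*t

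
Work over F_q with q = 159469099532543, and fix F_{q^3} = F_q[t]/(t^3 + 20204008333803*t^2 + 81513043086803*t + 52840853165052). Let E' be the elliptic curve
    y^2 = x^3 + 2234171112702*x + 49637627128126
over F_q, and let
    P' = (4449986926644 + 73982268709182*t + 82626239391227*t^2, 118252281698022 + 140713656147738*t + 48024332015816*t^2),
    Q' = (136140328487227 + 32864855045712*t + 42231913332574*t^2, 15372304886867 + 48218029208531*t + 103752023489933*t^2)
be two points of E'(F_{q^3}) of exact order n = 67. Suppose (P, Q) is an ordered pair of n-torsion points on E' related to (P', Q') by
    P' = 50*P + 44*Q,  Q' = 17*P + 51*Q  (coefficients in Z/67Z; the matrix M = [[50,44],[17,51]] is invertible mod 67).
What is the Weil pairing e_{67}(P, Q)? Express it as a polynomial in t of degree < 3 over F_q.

158823391506164 + 85386335320924*t + 19456865317021*t^2

e_{67} is bilinear + alternating on E[67], so e_{67}(50*P + 44*Q, 17*P + 51*Q) = e_{67}(P,Q)^(50*51-44*17).
Inverting 60 mod 67: 19. Thus e_{67}(P,Q) = e(P',Q')^{19}.
Miller loop for e_{67} over F_{159469099532543^3}: bits of 67 = 1000011; 6 double steps + 2 add steps, l/v at each.
Result: e(P',Q') = 42755952348453 + 113856326584673*t + 138682571292059*t^2.
e_{67}(P,Q) = (42755952348453 + 113856326584673*t + 138682571292059*t^2)^{19} = 158823391506164 + 85386335320924*t + 19456865317021*t^2.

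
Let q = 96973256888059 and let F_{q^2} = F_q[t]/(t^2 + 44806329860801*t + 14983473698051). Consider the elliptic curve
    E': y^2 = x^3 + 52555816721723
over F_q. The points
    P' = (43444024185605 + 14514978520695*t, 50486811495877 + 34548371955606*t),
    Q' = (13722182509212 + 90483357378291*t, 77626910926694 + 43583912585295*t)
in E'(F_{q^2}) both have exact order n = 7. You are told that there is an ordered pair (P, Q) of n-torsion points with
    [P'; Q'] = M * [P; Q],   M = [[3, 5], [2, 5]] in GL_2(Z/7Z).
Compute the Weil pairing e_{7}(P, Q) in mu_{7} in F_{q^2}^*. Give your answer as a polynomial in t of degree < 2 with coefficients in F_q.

e_{7}(aP+bQ,cP+dQ) = e_{7}(P,Q)^(ad-bc); with (a,b,c,d)=(3,5,2,5) this gives the det-7 law.
Inverting 5 mod 7: 3. Thus e_{7}(P,Q) = e(P',Q')^{3}.
n = 7 = (111)_2 (3 bits, wt 3); accumulate f_{7,P'}(Q'+S)/f_{7,P'}(S) along the 2-step ladder.
Miller gives e_{7}(P',Q') = 43480403727039 + 91646796566983*t in F_{96973256888059^2}.
e_{7}(P,Q) = (43480403727039 + 91646796566983*t)^{3} = 6554997639043 + 29304741472924*t.

6554997639043 + 29304741472924*t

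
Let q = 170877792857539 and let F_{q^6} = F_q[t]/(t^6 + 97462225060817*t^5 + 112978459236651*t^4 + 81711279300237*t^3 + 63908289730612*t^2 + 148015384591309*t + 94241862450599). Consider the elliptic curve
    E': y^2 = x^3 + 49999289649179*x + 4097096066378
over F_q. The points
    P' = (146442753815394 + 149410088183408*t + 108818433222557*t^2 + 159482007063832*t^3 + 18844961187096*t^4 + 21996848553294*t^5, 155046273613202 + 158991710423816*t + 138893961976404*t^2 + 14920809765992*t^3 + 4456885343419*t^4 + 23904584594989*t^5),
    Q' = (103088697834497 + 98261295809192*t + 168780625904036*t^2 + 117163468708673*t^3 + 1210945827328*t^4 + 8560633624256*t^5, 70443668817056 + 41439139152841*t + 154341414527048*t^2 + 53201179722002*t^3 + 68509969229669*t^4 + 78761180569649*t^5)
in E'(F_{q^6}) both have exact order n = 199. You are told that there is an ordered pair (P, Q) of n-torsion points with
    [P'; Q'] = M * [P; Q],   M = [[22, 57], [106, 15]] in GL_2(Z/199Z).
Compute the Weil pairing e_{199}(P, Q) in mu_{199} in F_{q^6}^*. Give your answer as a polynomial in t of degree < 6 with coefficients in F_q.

113424287128509 + 159899544775495*t + 93290226496181*t^2 + 128035002411981*t^3 + 40430637608343*t^4 + 64102566693068*t^5

The 199-Weil pairing on E[199] over F_{170877792857539} is alternating-bilinear: e_{199}(P',Q') = e_{199}(P,Q)^det(M).
22*15 - 57*106 = -5712; reduced mod 199: det = 59, inverse 27.
Run Miller on y^2=x^3+49999289649179*x+4097096066378 over F_{170877792857539}: ladder 11000111 (8 bits); e = f_P(D_Q)/f_Q(D_P).
e_{199}(P',Q') = 57965158539154 + 73261598409898*t + 95494319150659*t^2 + 23550901046421*t^3 + 23375901700082*t^4 + 27440372222812*t^5.
(57965158539154 + 73261598409898*t + 95494319150659*t^2 + 23550901046421*t^3 + 23375901700082*t^4 + 27440372222812*t^5)^{27} mod (170877792857539,f) = 113424287128509 + 159899544775495*t + 93290226496181*t^2 + 128035002411981*t^3 + 40430637608343*t^4 + 64102566693068*t^5.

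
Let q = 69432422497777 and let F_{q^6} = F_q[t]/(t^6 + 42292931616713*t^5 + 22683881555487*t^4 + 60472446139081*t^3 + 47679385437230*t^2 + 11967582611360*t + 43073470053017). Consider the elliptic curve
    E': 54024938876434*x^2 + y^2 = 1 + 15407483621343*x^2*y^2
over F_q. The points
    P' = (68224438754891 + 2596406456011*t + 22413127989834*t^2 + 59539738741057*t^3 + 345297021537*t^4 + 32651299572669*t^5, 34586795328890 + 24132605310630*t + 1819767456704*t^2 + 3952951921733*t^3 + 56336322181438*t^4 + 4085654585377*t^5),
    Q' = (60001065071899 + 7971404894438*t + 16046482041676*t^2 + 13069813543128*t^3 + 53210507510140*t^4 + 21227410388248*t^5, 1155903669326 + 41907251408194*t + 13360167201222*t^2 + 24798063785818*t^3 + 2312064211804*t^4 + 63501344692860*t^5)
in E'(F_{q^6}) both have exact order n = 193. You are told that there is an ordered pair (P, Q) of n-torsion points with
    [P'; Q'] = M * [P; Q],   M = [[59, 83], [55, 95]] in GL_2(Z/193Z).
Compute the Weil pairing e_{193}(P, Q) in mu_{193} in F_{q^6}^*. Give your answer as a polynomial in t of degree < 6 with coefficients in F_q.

3242390203721 + 2058372945265*t + 31643023209774*t^2 + 49745189411597*t^3 + 63306989596347*t^4 + 38240528393312*t^5

Under M = [[59,83],[55,95]] in GL_2(Z/193), e_{193}(P',Q') = e_{193}(P,Q)^(59*95-83*55 mod 193).
So e_{193}(P,Q) = e_{193}(P',Q')^{175}, since 75*175 = 1 mod 193.
Edwards->Montgomery: u=(1+y)/(1-y), v=u/x -> 50442676608463v^2=u^3+u; then x_W=27012469438217u: y^2=x^3+13211502432040*x.
n = 193 = (11000001)_2 (8 bits, wt 3); accumulate f_{193,P'}(Q'+S)/f_{193,P'}(S) along the 7-step ladder.
f_P(D_Q)/f_Q(D_P) = 53335663813834 + 8292602912889*t + 63035665131998*t^2 + 59551399698813*t^3 + 24063184729070*t^4 + 60543061009268*t^5.
e_{193}(P,Q) = (53335663813834 + 8292602912889*t + 63035665131998*t^2 + 59551399698813*t^3 + 24063184729070*t^4 + 60543061009268*t^5)^{175} = 3242390203721 + 2058372945265*t + 31643023209774*t^2 + 49745189411597*t^3 + 63306989596347*t^4 + 38240528393312*t^5.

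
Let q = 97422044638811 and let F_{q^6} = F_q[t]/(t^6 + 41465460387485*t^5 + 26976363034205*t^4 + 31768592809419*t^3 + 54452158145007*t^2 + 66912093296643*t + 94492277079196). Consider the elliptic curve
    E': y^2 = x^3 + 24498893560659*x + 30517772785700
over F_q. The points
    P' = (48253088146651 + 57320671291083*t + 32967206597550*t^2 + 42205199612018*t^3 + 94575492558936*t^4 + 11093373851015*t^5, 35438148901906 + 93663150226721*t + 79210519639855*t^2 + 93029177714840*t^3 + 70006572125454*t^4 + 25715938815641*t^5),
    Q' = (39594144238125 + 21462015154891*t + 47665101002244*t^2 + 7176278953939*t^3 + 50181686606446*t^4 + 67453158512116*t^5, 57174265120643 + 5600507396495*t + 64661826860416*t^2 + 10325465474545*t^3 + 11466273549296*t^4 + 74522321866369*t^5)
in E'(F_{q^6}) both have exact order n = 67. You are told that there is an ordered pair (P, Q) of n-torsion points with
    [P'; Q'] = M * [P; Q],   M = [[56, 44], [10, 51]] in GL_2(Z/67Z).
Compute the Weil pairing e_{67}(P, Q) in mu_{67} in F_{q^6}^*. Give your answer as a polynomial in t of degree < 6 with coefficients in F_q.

The 67-Weil pairing on E[67] over F_{97422044638811} is alternating-bilinear: e_{67}(P',Q') = e_{67}(P,Q)^det(M).
Inverting 4 mod 67: 17. Thus e_{67}(P,Q) = e(P',Q')^{17}.
Double-and-add over 1000011: 7-1 doublings, 3-1 additions; each step l_{T,T}/v_{2T} or l_{T,P'}/v at Q'+S for random S.
The quotient is 4380885275433 + 62248625369879*t + 86241977982397*t^2 + 1636602844362*t^3 + 54291791392468*t^4 + 34279740952511*t^5.
(4380885275433 + 62248625369879*t + 86241977982397*t^2 + 1636602844362*t^3 + 54291791392468*t^4 + 34279740952511*t^5)^{17} mod (97422044638811,f) = 86264709375423 + 33795028544443*t + 87947573993535*t^2 + 47308435463013*t^3 + 33944171515438*t^4 + 64076260980752*t^5.

86264709375423 + 33795028544443*t + 87947573993535*t^2 + 47308435463013*t^3 + 33944171515438*t^4 + 64076260980752*t^5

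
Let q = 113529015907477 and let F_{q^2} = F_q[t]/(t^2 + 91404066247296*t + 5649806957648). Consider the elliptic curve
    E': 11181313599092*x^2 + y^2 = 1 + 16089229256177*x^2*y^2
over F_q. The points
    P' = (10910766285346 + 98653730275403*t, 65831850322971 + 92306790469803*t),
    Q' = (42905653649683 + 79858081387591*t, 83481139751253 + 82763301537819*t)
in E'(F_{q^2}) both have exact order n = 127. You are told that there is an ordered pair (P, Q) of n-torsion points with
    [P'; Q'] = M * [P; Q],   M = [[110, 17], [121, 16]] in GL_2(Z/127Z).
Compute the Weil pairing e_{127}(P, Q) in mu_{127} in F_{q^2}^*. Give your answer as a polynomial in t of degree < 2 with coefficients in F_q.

e_{127} is bilinear + alternating on E[127], so e_{127}(110*P + 17*Q, 121*P + 16*Q) = e_{127}(P,Q)^(110*16-17*121).
det M = 110*16 - 17*121 = -297 = 84 (mod 127); 84^{-1} = 62 (mod 127).
Edwards->Montgomery: u=(1+y)/(1-y), v=u/x -> 61190123173786v^2=u^3+98474118561551u^2+u; then x_W=27155275062598u+99152603732109: y^2=x^3+64509320945096.
n = 127 = (1111111)_2 (7 bits, wt 7); accumulate f_{127,P'}(Q'+S)/f_{127,P'}(S) along the 6-step ladder.
e_{127}(P',Q') = 5810009732140 + 32317344726200*t.
Raise to 62: e(P,Q) = 55841290279895 + 88476695162236*t in mu_{127}.

55841290279895 + 88476695162236*t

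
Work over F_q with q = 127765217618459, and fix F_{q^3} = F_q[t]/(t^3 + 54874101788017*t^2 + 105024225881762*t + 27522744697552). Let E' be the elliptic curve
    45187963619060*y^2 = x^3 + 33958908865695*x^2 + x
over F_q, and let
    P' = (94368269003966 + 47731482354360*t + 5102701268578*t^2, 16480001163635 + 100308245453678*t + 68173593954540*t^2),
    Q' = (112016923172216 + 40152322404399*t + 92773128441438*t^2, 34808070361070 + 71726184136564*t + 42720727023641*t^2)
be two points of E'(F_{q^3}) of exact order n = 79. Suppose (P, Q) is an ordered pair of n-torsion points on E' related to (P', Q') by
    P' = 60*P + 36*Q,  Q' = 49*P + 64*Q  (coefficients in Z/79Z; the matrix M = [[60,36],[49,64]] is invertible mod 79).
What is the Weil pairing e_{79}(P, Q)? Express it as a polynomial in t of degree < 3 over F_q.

Since e_{79}(P,P)=e_{79}(Q,Q)=1 and e_{79}(Q,P)=e_{79}(P,Q)^{-1}, expanding e_{79}(60*P + 36*Q,49*P + 64*Q) leaves e(P,Q)^det(M).
Inverting 22 mod 79: 18. Thus e_{79}(P,Q) = e(P',Q')^{18}.
(x,y)|->(28639312867200x+113948887941235,28639312867200y) sends E' to y^2=x^3+120396625905954*x+54943291535403.
Miller loop for e_{79} over F_{127765217618459^3}: bits of 79 = 1001111; 6 double steps + 4 add steps, l/v at each.
f_P(D_Q)/f_Q(D_P) = 51292631563279 + 102304017237141*t + 12723836539824*t^2.
Thus e_{79}(P,Q) = 122624973734553 + 87940856409259*t + 88832359341532*t^2.

122624973734553 + 87940856409259*t + 88832359341532*t^2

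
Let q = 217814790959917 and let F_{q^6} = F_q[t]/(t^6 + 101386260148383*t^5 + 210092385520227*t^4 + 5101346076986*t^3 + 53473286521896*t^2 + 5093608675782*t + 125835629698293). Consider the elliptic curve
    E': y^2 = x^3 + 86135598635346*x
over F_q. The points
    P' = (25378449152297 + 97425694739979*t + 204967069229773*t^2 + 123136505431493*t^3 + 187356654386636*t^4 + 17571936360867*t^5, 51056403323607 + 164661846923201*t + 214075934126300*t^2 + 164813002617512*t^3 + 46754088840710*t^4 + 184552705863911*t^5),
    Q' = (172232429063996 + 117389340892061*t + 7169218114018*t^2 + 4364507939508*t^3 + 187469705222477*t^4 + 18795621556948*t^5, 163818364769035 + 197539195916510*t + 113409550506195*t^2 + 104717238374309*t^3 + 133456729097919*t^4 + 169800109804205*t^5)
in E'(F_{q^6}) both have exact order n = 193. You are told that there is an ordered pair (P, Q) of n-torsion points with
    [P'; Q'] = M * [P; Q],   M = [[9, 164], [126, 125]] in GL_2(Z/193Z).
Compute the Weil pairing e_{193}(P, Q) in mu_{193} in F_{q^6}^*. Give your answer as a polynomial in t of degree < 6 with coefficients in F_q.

60907715757019 + 64840523885618*t + 159215762946172*t^2 + 109368520736361*t^3 + 64238380959167*t^4 + 88993425588184*t^5

Under M = [[9,164],[126,125]] in GL_2(Z/193), e_{193}(P',Q') = e_{193}(P,Q)^(9*125-164*126 mod 193).
So e_{193}(P,Q) = e_{193}(P',Q')^{172}, since 147*172 = 1 mod 193.
8-bit Miller (11000001) on E'/F_{217814790959917} with a'=86135598635346, b'=0: accumulate tangent/chord ratios at Q'+S and P'+S'.
So e_{193}(P',Q') = 28756244122275 + 34948263218079*t + 111527474064155*t^2 + 81150775908177*t^3 + 92436866013479*t^4 + 172976356993406*t^5.
Hence e(P,Q) = 60907715757019 + 64840523885618*t + 159215762946172*t^2 + 109368520736361*t^3 + 64238380959167*t^4 + 88993425588184*t^5 in F_{217814790959917^6}^*.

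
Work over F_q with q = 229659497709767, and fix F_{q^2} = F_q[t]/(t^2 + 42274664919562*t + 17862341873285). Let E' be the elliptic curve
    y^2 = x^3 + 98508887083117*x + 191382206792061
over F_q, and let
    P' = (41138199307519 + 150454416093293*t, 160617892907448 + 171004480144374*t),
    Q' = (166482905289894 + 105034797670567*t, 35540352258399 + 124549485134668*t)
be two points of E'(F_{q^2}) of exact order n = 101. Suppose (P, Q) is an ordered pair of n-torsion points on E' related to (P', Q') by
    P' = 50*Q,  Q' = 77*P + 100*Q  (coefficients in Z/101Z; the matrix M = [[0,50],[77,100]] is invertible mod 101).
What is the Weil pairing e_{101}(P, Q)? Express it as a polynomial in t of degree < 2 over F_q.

Under M = [[0,50],[77,100]] in GL_2(Z/101), e_{101}(P',Q') = e_{101}(P,Q)^(0*100-50*77 mod 101).
Hence e(P,Q) = e(P',Q')^{42} where 42 = 89^{-1} mod 101.
Run Miller on y^2=x^3+98508887083117*x+191382206792061 over F_{229659497709767}: ladder 1100101 (7 bits); e = f_P(D_Q)/f_Q(D_P).
The quotient is 114227709329508 + 186373536697094*t.
e_{101}(P,Q) = (114227709329508 + 186373536697094*t)^{42} = 137005903225922 + 172202126566320*t.

137005903225922 + 172202126566320*t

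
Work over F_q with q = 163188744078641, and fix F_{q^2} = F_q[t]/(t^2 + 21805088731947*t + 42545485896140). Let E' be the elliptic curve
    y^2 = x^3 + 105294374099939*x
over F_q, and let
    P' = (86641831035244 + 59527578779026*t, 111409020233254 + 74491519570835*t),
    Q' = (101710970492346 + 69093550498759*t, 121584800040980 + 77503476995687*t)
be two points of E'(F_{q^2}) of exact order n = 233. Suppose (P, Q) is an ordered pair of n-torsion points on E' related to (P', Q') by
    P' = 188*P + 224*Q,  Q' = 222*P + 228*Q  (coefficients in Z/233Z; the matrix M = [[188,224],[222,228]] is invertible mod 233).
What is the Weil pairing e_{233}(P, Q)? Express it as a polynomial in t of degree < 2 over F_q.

Under M = [[188,224],[222,228]] in GL_2(Z/233), e_{233}(P',Q') = e_{233}(P,Q)^(188*228-224*222 mod 233).
Hence e(P,Q) = e(P',Q')^{135} where 135 = 126^{-1} mod 233.
Double-and-add over 11101001: 8-1 doublings, 5-1 additions; each step l_{T,T}/v_{2T} or l_{T,P'}/v at Q'+S for random S.
The quotient is 103275030251623 + 147826418358679*t.
Hence e(P,Q) = 43785555338114 + 41449901680627*t in F_{163188744078641^2}^*.

43785555338114 + 41449901680627*t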